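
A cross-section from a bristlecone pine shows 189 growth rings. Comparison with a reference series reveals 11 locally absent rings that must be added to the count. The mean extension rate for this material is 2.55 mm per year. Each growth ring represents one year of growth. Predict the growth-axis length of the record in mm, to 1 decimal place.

True growth ring count = 189 + 11 = 200.
Length ≈ 2.55 × 200 = 510.0 mm.

510.0 mm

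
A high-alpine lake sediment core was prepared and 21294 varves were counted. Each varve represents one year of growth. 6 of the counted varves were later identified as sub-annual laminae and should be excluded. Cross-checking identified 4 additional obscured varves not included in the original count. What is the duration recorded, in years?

21292 yr

True varve count = 21294 − 6 + 4 = 21292.
One varve per year makes the duration 21292 years.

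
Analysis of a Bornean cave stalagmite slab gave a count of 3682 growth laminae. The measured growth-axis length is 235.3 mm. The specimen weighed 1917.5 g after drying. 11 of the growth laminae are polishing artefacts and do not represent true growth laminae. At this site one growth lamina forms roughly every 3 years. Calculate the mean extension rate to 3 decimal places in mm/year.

After corrections the count is 3682 − 11 = 3671 growth laminae.
At 3 years per growth lamina, 3671 × 3 = 11013 years.
Mean rate = 235.3 mm / 11013 years ≈ 0.021 mm/year.

0.021 mm/year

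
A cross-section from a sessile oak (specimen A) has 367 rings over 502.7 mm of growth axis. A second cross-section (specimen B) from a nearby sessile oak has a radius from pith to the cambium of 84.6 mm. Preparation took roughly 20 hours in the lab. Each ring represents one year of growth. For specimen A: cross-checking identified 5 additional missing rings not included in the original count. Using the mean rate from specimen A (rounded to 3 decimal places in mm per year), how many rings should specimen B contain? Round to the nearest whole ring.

63 rings

Specimen A: after corrections the count is 367 + 5 = 372 rings.
A: 502.7 mm over 372 years gives 502.7 / 372 ≈ 1.351 mm/year.
B spans 84.6 / 1.351 = 62.62 years ≈ 63 rings.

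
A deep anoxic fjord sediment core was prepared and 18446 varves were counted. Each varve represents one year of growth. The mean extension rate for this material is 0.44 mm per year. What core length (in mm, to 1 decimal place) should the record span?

The record spans 18446 years at 0.44 mm per year.
Predicted length = 0.44 mm/year × 18446 years = 8116.2 mm.

8116.2 mm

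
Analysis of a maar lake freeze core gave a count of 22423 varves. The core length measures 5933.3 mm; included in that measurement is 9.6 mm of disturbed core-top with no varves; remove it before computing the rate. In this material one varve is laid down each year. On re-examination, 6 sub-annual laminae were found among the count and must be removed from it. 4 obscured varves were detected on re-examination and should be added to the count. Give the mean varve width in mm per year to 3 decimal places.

True varve count = 22423 − 6 + 4 = 22421.
Net length = 5933.3 − 9.6 = 5923.7 mm.
Extension rate ≈ 5923.7 / 22421 = 0.264 mm per year.

0.264 mm per year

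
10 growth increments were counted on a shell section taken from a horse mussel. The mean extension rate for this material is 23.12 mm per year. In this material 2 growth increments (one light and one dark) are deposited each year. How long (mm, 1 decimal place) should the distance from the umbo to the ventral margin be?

10 growth increments at 2 per year is 10 / 2 = 5 years.
Length ≈ 23.12 × 5 = 115.6 mm.

115.6 mm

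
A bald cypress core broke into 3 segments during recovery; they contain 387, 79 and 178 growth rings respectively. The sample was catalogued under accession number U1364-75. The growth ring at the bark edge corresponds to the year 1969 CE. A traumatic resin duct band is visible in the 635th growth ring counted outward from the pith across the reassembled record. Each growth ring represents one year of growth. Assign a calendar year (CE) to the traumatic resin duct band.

1960 CE

Total growth rings = 387 + 79 + 178 = 644.
Between growth ring 635 and the bark edge there are 644 − 635 = 9 growth rings.
1969 − 9 = 1960 CE.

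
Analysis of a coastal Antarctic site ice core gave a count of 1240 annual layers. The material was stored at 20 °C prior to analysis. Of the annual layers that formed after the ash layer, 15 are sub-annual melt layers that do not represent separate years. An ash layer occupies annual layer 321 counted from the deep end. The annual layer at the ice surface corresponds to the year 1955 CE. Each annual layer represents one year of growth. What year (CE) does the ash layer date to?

1051 CE

Between annual layer 321 and the ice surface there are 1240 − 321 = 919 annual layers.
919 − 15 false = 904 true annual layers after the ash layer.
1955 − 904 = 1051 CE.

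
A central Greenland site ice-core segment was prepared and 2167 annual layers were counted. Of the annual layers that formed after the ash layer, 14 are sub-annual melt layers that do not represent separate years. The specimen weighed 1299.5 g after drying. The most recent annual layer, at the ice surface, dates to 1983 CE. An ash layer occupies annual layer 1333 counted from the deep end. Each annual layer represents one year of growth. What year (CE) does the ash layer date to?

1163 CE

Between annual layer 1333 and the ice surface there are 2167 − 1333 = 834 annual layers.
Removing the 14 false annual layers leaves 834 − 14 = 820 true annual layers beyond the ash layer.
The annual layer at the ice surface is 1983 CE, so the ash layer dates to 1983 − 820 = 1163 CE.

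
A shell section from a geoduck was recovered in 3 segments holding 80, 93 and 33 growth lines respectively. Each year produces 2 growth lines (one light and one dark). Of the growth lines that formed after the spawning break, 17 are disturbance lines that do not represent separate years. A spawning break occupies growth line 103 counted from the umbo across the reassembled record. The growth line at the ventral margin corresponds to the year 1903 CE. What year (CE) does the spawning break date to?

Total growth lines = 80 + 93 + 33 = 206.
Between growth line 103 and the ventral margin there are 206 − 103 = 103 growth lines.
103 − 17 false = 86 true growth lines after the spawning break.
86 growth lines at 2 per year is 86 / 2 = 43 years.
The growth line at the ventral margin is 1903 CE, so the spawning break dates to 1903 − 43 = 1860 CE.

1860 CE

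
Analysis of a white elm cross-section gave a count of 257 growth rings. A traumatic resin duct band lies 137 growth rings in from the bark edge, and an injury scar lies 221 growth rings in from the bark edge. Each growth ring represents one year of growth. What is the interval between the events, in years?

The two markers are separated by 221 − 137 = 84 growth rings.
At one growth ring per year, 84 years elapsed between them.

84 years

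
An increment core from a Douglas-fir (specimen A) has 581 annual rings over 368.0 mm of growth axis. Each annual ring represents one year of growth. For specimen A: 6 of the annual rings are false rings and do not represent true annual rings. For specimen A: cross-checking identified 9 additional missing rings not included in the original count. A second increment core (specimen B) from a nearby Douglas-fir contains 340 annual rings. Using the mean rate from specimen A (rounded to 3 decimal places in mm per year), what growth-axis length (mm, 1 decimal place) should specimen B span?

Specimen A: after corrections the count is 581 − 6 + 9 = 584 annual rings.
A: Mean rate = 368.0 mm / 584 years ≈ 0.630 mm/year.
For B, 0.630 mm/year × 340 years = 214.2 mm.

214.2 mm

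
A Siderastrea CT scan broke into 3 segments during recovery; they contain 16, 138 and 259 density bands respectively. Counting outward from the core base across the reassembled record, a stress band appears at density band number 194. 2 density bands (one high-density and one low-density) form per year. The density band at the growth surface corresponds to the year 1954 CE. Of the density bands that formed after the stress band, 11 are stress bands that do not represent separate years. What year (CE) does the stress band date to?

1850 CE

Total density bands = 16 + 138 + 259 = 413.
The stress band sits at density band 194 from the core base, so 413 − 194 = 219 density bands formed after it.
Removing the 11 false density bands leaves 219 − 11 = 208 true density bands beyond the stress band.
Dividing by 2 density bands per year: 208 / 2 = 104 years.
1954 − 104 = 1850 CE.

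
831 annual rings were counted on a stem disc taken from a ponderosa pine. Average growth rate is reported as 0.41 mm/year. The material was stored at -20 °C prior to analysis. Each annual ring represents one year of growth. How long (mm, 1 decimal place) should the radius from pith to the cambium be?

340.7 mm

831 years of growth are recorded.
831 years at 0.41 mm/year gives 0.41 × 831 = 340.7 mm.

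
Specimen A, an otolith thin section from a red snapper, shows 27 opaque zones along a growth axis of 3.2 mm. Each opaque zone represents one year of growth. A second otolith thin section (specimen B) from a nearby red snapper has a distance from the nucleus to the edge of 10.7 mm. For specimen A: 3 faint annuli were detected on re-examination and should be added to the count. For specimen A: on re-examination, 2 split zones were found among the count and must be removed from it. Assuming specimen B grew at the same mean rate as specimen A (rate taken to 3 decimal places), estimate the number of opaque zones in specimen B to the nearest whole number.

Specimen A: correcting the raw count gives 27 − 2 + 3 = 28 true opaque zones.
A: Extension rate ≈ 3.2 / 28 = 0.114 mm/year.
For B, 10.7 / 0.114 = 93.86 years ≈ 94 opaque zones.

94 opaque zones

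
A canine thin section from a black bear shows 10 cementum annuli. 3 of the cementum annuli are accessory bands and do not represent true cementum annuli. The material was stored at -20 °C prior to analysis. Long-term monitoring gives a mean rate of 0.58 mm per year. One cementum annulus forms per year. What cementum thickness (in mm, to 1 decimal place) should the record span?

4.1 mm

Adjusted count: 10 − 3 = 7 cementum annuli.
Predicted length = 0.58 mm/year × 7 years = 4.1 mm.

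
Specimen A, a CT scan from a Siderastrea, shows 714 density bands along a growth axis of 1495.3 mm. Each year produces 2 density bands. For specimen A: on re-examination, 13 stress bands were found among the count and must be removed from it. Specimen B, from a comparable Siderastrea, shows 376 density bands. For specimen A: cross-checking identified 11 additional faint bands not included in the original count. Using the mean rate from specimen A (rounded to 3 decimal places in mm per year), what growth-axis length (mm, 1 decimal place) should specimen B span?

Specimen A: adjusted count: 714 − 13 + 11 = 712 density bands.
Specimen A: with 2 density bands per year, 712 / 2 = 356 years.
A: Mean rate = 1495.3 mm / 356 years ≈ 4.200 mm/year.
Specimen B: dividing by 2 density bands per year: 376 / 2 = 188 years. For B, 4.200 mm/year × 188 years = 789.6 mm.

789.6 mm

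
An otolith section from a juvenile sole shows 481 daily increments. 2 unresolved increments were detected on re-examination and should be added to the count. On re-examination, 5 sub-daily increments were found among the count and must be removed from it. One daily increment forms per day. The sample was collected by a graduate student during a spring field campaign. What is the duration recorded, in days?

Adjusted count: 481 − 5 + 2 = 478 daily increments.
One daily increment per day makes the duration 478 days.

478 days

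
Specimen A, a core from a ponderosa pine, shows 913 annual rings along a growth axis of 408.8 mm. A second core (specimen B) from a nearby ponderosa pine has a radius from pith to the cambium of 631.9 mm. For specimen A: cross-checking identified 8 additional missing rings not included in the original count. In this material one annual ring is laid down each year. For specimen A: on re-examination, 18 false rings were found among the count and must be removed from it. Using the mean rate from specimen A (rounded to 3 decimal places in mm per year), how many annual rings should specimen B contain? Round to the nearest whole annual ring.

Specimen A: true annual ring count = 913 − 18 + 8 = 903.
A: Mean rate = 408.8 mm / 903 years ≈ 0.453 mm/year.
For B, 631.9 / 0.453 = 1394.92 years ≈ 1395 annual rings.

1395 annual rings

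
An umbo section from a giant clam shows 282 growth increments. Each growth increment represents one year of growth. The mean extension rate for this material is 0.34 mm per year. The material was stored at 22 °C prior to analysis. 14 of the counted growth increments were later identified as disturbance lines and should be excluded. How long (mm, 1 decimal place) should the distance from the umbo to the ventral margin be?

After corrections the count is 282 − 14 = 268 growth increments.
268 years at 0.34 mm/year gives 0.34 × 268 = 91.1 mm.

91.1 mm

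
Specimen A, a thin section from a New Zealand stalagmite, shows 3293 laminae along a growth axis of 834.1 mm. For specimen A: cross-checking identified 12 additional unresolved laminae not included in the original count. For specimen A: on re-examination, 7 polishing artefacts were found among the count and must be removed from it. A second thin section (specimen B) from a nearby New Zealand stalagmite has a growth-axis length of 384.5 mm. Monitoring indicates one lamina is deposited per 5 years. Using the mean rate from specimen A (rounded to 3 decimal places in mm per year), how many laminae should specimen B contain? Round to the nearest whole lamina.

1508 laminae

Specimen A: adjusted count: 3293 − 7 + 12 = 3298 laminae.
Specimen A: 3298 laminae at 5 years each span 3298 × 5 = 16490 years.
A: 834.1 mm over 16490 years gives 834.1 / 16490 ≈ 0.051 mm/yr.
B spans 384.5 / 0.051 = 7539.22 years; at 5 years per lamina that is 7539.22 / 5 ≈ 1508 laminae.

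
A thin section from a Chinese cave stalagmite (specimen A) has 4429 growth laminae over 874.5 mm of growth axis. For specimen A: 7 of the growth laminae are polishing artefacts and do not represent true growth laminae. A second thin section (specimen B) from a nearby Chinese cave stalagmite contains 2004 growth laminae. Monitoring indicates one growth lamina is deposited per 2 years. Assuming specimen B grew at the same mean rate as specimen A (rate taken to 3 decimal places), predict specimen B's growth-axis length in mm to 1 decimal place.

Specimen A: adjusted count: 4429 − 7 = 4422 growth laminae.
Specimen A: at 2 years per growth lamina, 4422 × 2 = 8844 years.
A: Extension rate ≈ 874.5 / 8844 = 0.099 mm/yr.
Specimen B: at 2 years per growth lamina, 2004 × 2 = 4008 years. Length of B = 0.099 × 4008 = 396.8 mm.

396.8 mm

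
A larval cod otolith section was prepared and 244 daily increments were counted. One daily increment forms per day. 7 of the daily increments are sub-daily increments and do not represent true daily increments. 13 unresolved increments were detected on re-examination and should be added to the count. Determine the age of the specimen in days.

250 d

Adjusted count: 244 − 7 + 13 = 250 daily increments.
With a one-to-one daily increment periodicity this is 250 days.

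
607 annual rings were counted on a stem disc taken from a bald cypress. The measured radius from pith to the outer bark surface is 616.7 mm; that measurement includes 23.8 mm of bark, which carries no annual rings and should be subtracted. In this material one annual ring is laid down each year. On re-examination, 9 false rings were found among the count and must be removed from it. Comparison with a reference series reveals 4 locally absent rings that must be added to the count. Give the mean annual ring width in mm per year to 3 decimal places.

Adjusted count: 607 − 9 + 4 = 602 annual rings.
The growth record spans 616.7 − 23.8 = 592.9 mm.
Extension rate ≈ 592.9 / 602 = 0.985 mm per year.

0.985 mm per year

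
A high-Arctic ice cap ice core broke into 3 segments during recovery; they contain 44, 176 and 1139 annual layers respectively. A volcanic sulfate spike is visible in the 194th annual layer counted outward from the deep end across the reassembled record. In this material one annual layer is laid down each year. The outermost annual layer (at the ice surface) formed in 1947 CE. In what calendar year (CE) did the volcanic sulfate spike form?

Total annual layers = 44 + 176 + 1139 = 1359.
Between annual layer 194 and the ice surface there are 1359 − 194 = 1165 annual layers.
1947 − 1165 = 782 CE.

782 CE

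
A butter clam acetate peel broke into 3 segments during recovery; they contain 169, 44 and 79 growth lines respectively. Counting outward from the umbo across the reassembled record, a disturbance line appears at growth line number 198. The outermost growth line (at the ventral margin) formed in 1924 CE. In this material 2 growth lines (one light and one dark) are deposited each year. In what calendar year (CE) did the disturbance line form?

1877 CE

Total growth lines = 169 + 44 + 79 = 292.
Between growth line 198 and the ventral margin there are 292 − 198 = 94 growth lines.
94 growth lines at 2 per year is 94 / 2 = 47 years.
1924 − 47 = 1877 CE.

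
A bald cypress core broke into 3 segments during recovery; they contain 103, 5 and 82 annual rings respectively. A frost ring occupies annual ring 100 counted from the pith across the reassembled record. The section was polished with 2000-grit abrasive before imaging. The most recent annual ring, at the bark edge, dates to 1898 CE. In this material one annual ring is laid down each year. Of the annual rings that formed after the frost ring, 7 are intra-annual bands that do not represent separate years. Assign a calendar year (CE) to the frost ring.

Total annual rings = 103 + 5 + 82 = 190.
The frost ring sits at annual ring 100 from the pith, so 190 − 100 = 90 annual rings formed after it.
Removing the 7 false annual rings leaves 90 − 7 = 83 true annual rings beyond the frost ring.
1898 − 83 = 1815 CE.

1815 CE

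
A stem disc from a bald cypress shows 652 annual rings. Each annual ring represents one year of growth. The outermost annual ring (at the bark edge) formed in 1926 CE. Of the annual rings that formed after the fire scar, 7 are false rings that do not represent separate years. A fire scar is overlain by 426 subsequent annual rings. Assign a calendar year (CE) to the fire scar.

1507 CE

426 annual rings formed after the fire scar.
Removing the 7 false annual rings leaves 426 − 7 = 419 true annual rings beyond the fire scar.
1926 − 419 = 1507 CE.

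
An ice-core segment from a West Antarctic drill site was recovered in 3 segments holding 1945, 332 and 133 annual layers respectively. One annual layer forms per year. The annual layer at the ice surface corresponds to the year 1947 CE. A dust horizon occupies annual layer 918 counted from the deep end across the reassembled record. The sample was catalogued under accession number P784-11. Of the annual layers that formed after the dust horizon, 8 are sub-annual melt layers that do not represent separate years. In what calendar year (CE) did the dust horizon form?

Total annual layers = 1945 + 332 + 133 = 2410.
2410 − 918 = 1492 annual layers lie beyond the dust horizon toward the ice surface.
Removing the 8 false annual layers leaves 1492 − 8 = 1484 true annual layers beyond the dust horizon.
Counting back 1484 years from 1947 CE places the dust horizon in 1947 − 1484 = 463 CE.

463 CE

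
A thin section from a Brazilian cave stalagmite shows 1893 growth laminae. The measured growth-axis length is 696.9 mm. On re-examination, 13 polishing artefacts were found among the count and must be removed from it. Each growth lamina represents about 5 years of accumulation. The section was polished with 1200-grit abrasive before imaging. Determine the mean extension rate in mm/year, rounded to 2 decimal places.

True growth lamina count = 1893 − 13 = 1880.
At 5 years per growth lamina, 1880 × 5 = 9400 years.
696.9 mm over 9400 years gives 696.9 / 9400 ≈ 0.07 mm/year.

0.07 mm/year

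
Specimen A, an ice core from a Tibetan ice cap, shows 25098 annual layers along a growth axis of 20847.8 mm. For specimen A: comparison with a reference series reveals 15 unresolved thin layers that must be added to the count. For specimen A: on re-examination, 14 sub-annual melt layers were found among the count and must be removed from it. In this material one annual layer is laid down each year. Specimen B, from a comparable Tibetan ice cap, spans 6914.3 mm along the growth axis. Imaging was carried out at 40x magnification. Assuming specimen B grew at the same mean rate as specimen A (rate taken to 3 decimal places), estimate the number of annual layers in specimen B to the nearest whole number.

8320 annual layers

Specimen A: adjusted count: 25098 − 14 + 15 = 25099 annual layers.
A: 20847.8 mm over 25099 years gives 20847.8 / 25099 ≈ 0.831 mm/yr.
Specimen B: 6914.3 mm / 0.831 mm per year = 8320.46 years ≈ 8320 annual layers.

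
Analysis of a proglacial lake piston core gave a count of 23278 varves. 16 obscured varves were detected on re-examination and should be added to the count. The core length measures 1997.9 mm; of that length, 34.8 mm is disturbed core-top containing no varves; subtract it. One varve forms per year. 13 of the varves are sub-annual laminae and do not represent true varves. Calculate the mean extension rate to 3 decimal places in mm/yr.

0.084 mm/yr

True varve count = 23278 − 13 + 16 = 23281.
Net length = 1997.9 − 34.8 = 1963.1 mm.
Extension rate ≈ 1963.1 / 23281 = 0.084 mm/yr.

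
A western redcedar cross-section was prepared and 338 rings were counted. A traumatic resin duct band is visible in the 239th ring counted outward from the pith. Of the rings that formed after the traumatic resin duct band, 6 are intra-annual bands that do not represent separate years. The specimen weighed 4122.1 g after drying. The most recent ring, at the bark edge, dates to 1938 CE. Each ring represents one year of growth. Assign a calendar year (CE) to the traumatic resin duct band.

338 − 239 = 99 rings lie beyond the traumatic resin duct band toward the bark edge.
Removing the 6 false rings leaves 99 − 6 = 93 true rings beyond the traumatic resin duct band.
1938 − 93 = 1845 CE.

1845 CE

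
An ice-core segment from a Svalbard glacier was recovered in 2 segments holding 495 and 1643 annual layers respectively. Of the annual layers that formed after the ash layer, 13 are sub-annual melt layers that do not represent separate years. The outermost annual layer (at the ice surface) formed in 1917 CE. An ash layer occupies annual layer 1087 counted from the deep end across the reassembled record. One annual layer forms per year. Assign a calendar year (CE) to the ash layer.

879 CE

Total annual layers = 495 + 1643 = 2138.
2138 − 1087 = 1051 annual layers lie beyond the ash layer toward the ice surface.
Removing the 13 false annual layers leaves 1051 − 13 = 1038 true annual layers beyond the ash layer.
Counting back 1038 years from 1917 CE places the ash layer in 1917 − 1038 = 879 CE.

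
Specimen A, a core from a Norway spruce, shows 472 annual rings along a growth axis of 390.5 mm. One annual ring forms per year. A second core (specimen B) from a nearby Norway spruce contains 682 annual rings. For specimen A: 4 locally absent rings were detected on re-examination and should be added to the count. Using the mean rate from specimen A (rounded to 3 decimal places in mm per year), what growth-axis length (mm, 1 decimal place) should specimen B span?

Specimen A: adjusted count: 472 + 4 = 476 annual rings.
A: Extension rate ≈ 390.5 / 476 = 0.820 mm/year.
Length of B = 0.820 × 682 = 559.2 mm.

559.2 mm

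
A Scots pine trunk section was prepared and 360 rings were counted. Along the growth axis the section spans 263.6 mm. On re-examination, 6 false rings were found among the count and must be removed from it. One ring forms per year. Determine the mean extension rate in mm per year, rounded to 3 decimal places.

0.745 mm per year

After corrections the count is 360 − 6 = 354 rings.
Extension rate ≈ 263.6 / 354 = 0.745 mm per year.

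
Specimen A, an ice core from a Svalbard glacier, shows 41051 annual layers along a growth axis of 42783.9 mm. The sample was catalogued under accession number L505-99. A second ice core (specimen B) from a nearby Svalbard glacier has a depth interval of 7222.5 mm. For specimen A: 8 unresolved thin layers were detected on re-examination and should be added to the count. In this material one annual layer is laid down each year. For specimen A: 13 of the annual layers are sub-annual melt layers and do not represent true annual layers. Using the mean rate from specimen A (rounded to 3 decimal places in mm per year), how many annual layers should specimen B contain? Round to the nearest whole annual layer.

6931 annual layers

Specimen A: after corrections the count is 41051 − 13 + 8 = 41046 annual layers.
A: Extension rate ≈ 42783.9 / 41046 = 1.042 mm per year.
For B, 7222.5 / 1.042 = 6931.38 years ≈ 6931 annual layers.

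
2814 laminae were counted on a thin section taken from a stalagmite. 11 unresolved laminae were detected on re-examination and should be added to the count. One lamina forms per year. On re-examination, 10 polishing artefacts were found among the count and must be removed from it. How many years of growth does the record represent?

Correcting the raw count gives 2814 − 10 + 11 = 2815 true laminae.
With a one-to-one lamina periodicity this is 2815 years.

2815 yr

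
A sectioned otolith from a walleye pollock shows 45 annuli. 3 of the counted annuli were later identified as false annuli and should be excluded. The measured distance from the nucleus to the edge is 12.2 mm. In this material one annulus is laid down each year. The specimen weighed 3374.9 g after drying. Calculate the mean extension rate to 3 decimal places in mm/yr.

0.290 mm/yr

Adjusted count: 45 − 3 = 42 annuli.
Extension rate ≈ 12.2 / 42 = 0.290 mm/yr.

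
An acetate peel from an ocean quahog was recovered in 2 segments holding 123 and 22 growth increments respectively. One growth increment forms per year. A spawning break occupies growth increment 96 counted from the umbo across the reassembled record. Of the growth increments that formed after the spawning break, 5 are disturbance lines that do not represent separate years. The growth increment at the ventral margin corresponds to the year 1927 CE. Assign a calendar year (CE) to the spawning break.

Total growth increments = 123 + 22 = 145.
145 − 96 = 49 growth increments lie beyond the spawning break toward the ventral margin.
49 − 5 false = 44 true growth increments after the spawning break.
The growth increment at the ventral margin is 1927 CE, so the spawning break dates to 1927 − 44 = 1883 CE.

1883 CE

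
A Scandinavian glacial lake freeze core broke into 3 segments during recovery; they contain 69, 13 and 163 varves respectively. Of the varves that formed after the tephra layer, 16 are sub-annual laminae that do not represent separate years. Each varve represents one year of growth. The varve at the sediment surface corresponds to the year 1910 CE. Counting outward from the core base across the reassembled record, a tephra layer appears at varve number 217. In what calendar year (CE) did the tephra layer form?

Total varves = 69 + 13 + 163 = 245.
The tephra layer sits at varve 217 from the core base, so 245 − 217 = 28 varves formed after it.
Removing the 16 false varves leaves 28 − 16 = 12 true varves beyond the tephra layer.
1910 − 12 = 1898 CE.

1898 CE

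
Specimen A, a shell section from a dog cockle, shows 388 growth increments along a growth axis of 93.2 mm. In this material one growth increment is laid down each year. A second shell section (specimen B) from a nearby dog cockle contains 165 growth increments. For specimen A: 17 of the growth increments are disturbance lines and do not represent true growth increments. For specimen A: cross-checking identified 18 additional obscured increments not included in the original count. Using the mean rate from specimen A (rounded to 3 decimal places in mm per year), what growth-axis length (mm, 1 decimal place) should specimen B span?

Specimen A: adjusted count: 388 − 17 + 18 = 389 growth increments.
A: Extension rate ≈ 93.2 / 389 = 0.240 mm per year.
Length of B = 0.240 × 165 = 39.6 mm.

39.6 mm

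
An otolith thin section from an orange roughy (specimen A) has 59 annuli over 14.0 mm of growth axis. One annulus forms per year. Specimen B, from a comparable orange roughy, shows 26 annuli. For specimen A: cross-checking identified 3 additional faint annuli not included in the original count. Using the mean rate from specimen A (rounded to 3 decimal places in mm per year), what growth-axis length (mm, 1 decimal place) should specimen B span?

5.9 mm

Specimen A: after corrections the count is 59 + 3 = 62 annuli.
A: 14.0 mm over 62 years gives 14.0 / 62 ≈ 0.226 mm/year.
For B, 0.226 mm/year × 26 years = 5.9 mm.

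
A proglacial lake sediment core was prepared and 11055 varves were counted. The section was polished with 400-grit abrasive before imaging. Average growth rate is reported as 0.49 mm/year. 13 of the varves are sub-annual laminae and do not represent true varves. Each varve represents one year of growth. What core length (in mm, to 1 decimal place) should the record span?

5410.6 mm

After corrections the count is 11055 − 13 = 11042 varves.
11042 years at 0.49 mm/year gives 0.49 × 11042 = 5410.6 mm.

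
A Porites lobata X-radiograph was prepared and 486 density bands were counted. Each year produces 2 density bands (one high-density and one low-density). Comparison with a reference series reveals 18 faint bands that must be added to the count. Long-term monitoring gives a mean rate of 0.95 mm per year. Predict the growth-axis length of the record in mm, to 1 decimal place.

Correcting the raw count gives 486 + 18 = 504 true density bands.
With 2 density bands per year, 504 / 2 = 252 years.
Predicted length = 0.95 mm/year × 252 years = 239.4 mm.

239.4 mm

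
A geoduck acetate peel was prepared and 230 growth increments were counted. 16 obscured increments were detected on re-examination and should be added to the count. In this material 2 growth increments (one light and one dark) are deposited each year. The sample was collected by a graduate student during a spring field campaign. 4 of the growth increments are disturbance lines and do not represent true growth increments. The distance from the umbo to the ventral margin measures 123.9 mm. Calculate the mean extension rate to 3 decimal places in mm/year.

Correcting the raw count gives 230 − 4 + 16 = 242 true growth increments.
Dividing by 2 growth increments per year: 242 / 2 = 121 years.
Mean rate = 123.9 mm / 121 years ≈ 1.024 mm/year.

1.024 mm/year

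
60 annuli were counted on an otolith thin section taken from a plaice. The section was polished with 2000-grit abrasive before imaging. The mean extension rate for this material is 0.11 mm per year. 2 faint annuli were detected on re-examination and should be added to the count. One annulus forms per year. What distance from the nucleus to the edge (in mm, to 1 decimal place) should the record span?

6.8 mm

True annulus count = 60 + 2 = 62.
Predicted length = 0.11 mm/year × 62 years = 6.8 mm.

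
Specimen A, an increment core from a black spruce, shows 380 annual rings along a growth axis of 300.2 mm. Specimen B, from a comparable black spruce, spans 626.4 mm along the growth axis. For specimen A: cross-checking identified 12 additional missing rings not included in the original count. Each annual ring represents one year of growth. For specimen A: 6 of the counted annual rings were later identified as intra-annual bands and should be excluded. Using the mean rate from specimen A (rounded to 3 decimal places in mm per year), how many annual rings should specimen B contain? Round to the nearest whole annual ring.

Specimen A: true annual ring count = 380 − 6 + 12 = 386.
A: Mean rate = 300.2 mm / 386 years ≈ 0.778 mm per year.
For B, 626.4 / 0.778 = 805.14 years ≈ 805 annual rings.

805 annual rings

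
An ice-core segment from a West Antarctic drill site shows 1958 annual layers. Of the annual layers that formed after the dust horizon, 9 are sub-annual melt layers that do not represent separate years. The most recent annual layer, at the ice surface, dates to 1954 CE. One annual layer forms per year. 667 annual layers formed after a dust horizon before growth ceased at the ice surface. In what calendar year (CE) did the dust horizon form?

1296 CE

There are 667 annual layers younger than the dust horizon.
Excluding 9 false annual layers: 667 − 9 = 658.
Counting back 658 years from 1954 CE places the dust horizon in 1954 − 658 = 1296 CE.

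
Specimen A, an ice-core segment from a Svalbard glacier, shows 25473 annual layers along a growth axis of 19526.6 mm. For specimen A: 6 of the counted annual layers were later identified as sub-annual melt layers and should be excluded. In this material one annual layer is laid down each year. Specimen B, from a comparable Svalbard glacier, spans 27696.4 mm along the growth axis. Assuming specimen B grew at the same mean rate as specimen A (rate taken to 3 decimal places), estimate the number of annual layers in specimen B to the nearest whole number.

36110 annual layers

Specimen A: true annual layer count = 25473 − 6 = 25467.
A: Extension rate ≈ 19526.6 / 25467 = 0.767 mm per year.
B spans 27696.4 / 0.767 = 36110.04 years ≈ 36110 annual layers.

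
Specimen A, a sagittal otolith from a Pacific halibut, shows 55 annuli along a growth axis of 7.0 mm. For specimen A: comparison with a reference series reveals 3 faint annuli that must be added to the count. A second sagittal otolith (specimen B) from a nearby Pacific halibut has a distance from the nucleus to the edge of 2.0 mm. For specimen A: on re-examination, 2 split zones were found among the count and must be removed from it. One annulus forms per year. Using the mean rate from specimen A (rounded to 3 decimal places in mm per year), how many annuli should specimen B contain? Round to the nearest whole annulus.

Specimen A: after corrections the count is 55 − 2 + 3 = 56 annuli.
A: Mean rate = 7.0 mm / 56 years ≈ 0.125 mm/yr.
B spans 2.0 / 0.125 = 16.00 years ≈ 16 annuli.

16 annuli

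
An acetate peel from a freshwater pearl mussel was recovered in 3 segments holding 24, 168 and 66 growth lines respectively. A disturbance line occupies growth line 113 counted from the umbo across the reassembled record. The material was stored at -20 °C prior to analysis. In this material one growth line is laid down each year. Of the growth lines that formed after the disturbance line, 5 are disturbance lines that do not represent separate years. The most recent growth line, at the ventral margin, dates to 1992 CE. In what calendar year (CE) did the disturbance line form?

Total growth lines = 24 + 168 + 66 = 258.
Between growth line 113 and the ventral margin there are 258 − 113 = 145 growth lines.
Removing the 5 false growth lines leaves 145 − 5 = 140 true growth lines beyond the disturbance line.
The growth line at the ventral margin is 1992 CE, so the disturbance line dates to 1992 − 140 = 1852 CE.

1852 CE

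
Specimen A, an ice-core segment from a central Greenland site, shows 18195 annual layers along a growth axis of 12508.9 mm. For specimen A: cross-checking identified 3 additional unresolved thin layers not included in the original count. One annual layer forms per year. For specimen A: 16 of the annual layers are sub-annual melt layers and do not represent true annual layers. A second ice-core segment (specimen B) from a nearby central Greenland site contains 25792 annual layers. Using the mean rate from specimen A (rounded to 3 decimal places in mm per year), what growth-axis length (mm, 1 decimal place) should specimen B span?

Specimen A: after corrections the count is 18195 − 16 + 3 = 18182 annual layers.
A: 12508.9 mm over 18182 years gives 12508.9 / 18182 ≈ 0.688 mm/year.
Length of B = 0.688 × 25792 = 17744.9 mm.

17744.9 mm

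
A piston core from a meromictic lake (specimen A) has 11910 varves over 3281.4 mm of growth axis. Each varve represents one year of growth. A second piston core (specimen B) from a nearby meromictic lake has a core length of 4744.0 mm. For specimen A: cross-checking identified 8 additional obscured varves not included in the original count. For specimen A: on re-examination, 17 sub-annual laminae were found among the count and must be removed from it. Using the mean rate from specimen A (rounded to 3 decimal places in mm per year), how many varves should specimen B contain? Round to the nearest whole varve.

17188 varves

Specimen A: correcting the raw count gives 11910 − 17 + 8 = 11901 true varves.
A: Extension rate ≈ 3281.4 / 11901 = 0.276 mm/yr.
Specimen B: 4744.0 mm / 0.276 mm per year = 17188.41 years ≈ 17188 varves.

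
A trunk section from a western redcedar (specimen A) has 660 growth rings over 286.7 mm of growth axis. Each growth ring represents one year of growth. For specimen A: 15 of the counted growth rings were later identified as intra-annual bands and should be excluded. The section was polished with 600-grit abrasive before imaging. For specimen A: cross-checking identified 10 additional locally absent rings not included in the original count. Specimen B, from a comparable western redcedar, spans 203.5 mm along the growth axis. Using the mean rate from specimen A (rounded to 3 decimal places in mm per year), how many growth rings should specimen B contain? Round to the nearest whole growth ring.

Specimen A: after corrections the count is 660 − 15 + 10 = 655 growth rings.
A: 286.7 mm over 655 years gives 286.7 / 655 ≈ 0.438 mm per year.
For B, 203.5 / 0.438 = 464.61 years ≈ 465 growth rings.

465 growth rings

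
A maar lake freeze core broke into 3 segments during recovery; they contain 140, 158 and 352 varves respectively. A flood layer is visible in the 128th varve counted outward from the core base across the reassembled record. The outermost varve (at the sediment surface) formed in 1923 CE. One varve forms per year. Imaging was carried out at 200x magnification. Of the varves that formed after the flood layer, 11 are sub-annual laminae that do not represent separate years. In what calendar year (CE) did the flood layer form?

Total varves = 140 + 158 + 352 = 650.
Between varve 128 and the sediment surface there are 650 − 128 = 522 varves.
Removing the 11 false varves leaves 522 − 11 = 511 true varves beyond the flood layer.
1923 − 511 = 1412 CE.

1412 CE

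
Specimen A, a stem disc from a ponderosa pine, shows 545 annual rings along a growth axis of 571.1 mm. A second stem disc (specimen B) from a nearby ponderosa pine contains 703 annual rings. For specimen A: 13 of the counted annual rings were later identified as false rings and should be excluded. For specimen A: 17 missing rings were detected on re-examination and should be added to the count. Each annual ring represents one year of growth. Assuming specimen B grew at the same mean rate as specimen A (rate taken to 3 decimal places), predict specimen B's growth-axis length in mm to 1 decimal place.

Specimen A: correcting the raw count gives 545 − 13 + 17 = 549 true annual rings.
A: 571.1 mm over 549 years gives 571.1 / 549 ≈ 1.040 mm per year.
Length of B = 1.040 × 703 = 731.1 mm.

731.1 mm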